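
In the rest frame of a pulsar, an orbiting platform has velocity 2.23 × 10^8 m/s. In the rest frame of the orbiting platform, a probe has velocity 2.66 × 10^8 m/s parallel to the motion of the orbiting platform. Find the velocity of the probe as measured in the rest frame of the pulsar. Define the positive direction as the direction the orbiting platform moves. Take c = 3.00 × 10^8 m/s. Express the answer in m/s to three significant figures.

In units of c (dividing by 3.00 × 10^8 m/s): v = 0.743, u' = 0.887.
u = (u' + v)/(1 + u'v/c²):
u = (0.887 + 0.743) / (1 + 0.887·0.743) = 1.6300/1.6591 = 0.9825
(Galilean addition would give +1.630c, exceeding c.)
Converting back: u = 0.9825 × 3.00 × 10^8 m/s.

2.95 × 10^8 m/s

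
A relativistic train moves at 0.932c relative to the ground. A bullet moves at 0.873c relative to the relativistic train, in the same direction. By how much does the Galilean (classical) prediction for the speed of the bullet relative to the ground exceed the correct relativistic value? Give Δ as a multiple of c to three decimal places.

Δ = 0.810c

Galilean: u_cl = 0.873 + 0.932 = 1.8050.
Relativistic: u_rel = (0.873 + 0.932) / (1 + 0.873·0.932) = 1.8050/1.8136 = 0.9952.
Δ = 1.8050 − 0.9952 = 0.8098.
(The classical prediction exceeds c; the relativistic result does not.)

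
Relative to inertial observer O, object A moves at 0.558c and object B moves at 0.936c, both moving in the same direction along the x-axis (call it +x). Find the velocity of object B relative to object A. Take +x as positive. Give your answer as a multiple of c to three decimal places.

β_A = 0.558, β_B = 0.936.
Transform to A's frame with the inverse velocity-addition law: u' = (u − v)/(1 − uv/c²), taking u = β_B and v = β_A.
u' = (0.936 − 0.558) / (1 − (0.558)(0.936)) = 0.3780/0.4777 = 0.7913.

+0.791c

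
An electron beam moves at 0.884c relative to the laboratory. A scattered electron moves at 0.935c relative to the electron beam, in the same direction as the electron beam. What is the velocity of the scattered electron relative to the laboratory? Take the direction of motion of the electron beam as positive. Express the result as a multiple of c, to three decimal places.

With v = 0.884 and u' = 0.935 (in units of c),
u = (u' + v)/(1 + u'v/c²):
u = (0.935 + 0.884) / (1 + 0.935·0.884) = 1.8190/1.8265 = 0.9959

0.996c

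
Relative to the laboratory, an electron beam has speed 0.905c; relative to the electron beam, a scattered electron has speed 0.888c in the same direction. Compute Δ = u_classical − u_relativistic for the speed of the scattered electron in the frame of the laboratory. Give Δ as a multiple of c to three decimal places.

Galilean: u_cl = 0.888 + 0.905 = 1.7930.
Relativistic: u_rel = (0.888 + 0.905) / (1 + 0.888·0.905) = 1.7930/1.8036 = 0.9941.
Δ = 1.7930 − 0.9941 = 0.7989.
(The classical prediction exceeds c; the relativistic result does not.)

Δ = 0.799c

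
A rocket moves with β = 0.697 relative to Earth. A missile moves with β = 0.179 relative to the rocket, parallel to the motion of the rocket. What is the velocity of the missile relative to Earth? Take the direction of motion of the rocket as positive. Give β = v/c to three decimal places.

With v = 0.697 and u' = 0.179 (in units of c),
u = (u' + v)/(1 + u'v/c²):
u = (0.179 + 0.697) / (1 + 0.179·0.697) = 0.8760/1.1248 = 0.7788

β = 0.779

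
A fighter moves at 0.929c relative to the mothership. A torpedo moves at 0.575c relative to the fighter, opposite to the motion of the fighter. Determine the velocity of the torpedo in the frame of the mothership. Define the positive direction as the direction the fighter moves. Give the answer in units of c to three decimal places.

+0.760c

With v = 0.929 and u' = -0.575 (in units of c),
u = (u' + v)/(1 + u'v/c²):
u = (-0.575 + 0.929) / (1 + (-0.575)·0.929) = 0.3540/0.4658 = 0.7599
(Galilean addition would give +0.354c.)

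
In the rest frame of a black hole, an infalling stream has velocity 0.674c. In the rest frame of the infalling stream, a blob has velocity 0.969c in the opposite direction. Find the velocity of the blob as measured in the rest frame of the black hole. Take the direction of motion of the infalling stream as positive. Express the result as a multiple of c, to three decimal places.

-0.850c

With v = 0.674 and u' = -0.969 (in units of c),
u = (u' + v)/(1 + u'v/c²):
u = (-0.969 + 0.674) / (1 + (-0.969)·0.674) = -0.2950/0.3469 = -0.8504
(Galilean addition would give -0.295c.)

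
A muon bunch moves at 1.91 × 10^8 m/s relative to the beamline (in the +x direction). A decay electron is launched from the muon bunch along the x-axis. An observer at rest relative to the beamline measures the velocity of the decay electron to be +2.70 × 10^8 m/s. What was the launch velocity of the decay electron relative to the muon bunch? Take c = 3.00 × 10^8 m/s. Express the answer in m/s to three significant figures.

v = 0.637c, u = 0.900c.
Invert the composition law: u' = (u − v)/(1 − uv/c²).
u' = (0.900 − 0.637) / (1 − (0.900)(0.637)) = 0.2633/0.4270 = 0.6167.
u' = 0.6167 × 3.00 × 10^8 m/s.

+1.85 × 10^8 m/s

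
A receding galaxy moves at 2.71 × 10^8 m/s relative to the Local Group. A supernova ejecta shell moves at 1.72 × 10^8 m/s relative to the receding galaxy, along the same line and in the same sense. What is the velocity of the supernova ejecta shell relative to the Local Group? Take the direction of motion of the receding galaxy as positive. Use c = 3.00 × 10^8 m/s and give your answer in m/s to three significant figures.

2.92 × 10^8 m/s

In units of c (dividing by 3.00 × 10^8 m/s): v = 0.903, u' = 0.573.
u = (u' + v)/(1 + u'v/c²):
u = (0.573 + 0.903) / (1 + 0.573·0.903) = 1.4767/1.5179 = 0.9728
Converting back: u = 0.9728 × 3.00 × 10^8 m/s.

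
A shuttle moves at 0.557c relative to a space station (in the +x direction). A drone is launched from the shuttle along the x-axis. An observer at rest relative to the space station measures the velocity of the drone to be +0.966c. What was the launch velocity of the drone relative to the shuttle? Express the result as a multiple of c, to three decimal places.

+0.885c

Invert the composition law: u' = (u − v)/(1 − uv/c²).
u' = (0.966 − 0.557) / (1 − (0.966)(0.557)) = 0.4090/0.4619 = 0.8854.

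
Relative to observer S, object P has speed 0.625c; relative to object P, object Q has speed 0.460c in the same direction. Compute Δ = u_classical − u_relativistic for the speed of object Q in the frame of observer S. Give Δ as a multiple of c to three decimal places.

Δ = 0.242c

Galilean: u_cl = 0.460 + 0.625 = 1.0850.
Relativistic: u_rel = (0.460 + 0.625) / (1 + 0.460·0.625) = 1.0850/1.2875 = 0.8427.
Δ = 1.0850 − 0.8427 = 0.2423.
(The classical prediction exceeds c; the relativistic result does not.)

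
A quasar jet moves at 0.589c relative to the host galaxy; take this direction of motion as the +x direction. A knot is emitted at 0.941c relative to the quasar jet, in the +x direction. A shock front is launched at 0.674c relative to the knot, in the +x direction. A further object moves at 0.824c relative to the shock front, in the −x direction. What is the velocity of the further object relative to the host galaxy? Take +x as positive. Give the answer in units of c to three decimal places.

+0.969c

Apply u = (u' + v)/(1 + u'v/c²) successively, working outward toward the host galaxy.
Start: velocity of the quasar jet relative to the host galaxy = 0.5890c.
Compose with the knot (u' = 0.941 in the quasar jet frame): u_1 = (0.941 + 0.589) / (1 + 0.941·0.589) = 1.5300/1.5542 = 0.9844.
Compose with the shock front (u' = 0.674 in the knot frame): u_2 = (0.674 + 0.984) / (1 + 0.674·0.984) = 1.6584/1.6635 = 0.9969.
Compose with the further object (u' = -0.824 in the shock front frame): u_3 = (-0.824 + 0.997) / (1 + (-0.824)·0.997) = 0.1729/0.1785 = 0.9688.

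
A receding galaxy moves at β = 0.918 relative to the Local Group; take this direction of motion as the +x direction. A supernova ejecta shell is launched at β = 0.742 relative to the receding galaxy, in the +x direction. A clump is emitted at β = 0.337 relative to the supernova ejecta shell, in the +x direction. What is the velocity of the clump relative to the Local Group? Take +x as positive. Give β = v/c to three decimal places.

β = 0.994

Apply u = (u' + v)/(1 + u'v/c²) successively, working outward toward the Local Group.
Start: velocity of the receding galaxy relative to the Local Group = 0.9180c.
Compose with the supernova ejecta shell (u' = 0.742 in the receding galaxy frame): u_1 = (0.742 + 0.918) / (1 + 0.742·0.918) = 1.6600/1.6812 = 0.9874.
Compose with the clump (u' = 0.337 in the supernova ejecta shell frame): u_2 = (0.337 + 0.987) / (1 + 0.337·0.987) = 1.3244/1.3328 = 0.9937.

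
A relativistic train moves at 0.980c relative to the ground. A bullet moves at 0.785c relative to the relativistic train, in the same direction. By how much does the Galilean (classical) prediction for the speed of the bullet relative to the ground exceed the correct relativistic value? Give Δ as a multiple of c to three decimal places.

Δ = 0.767c

Galilean: u_cl = 0.785 + 0.980 = 1.7650.
Relativistic: u_rel = (0.785 + 0.980) / (1 + 0.785·0.980) = 1.7650/1.7693 = 0.9976.
Δ = 1.7650 − 0.9976 = 0.7674.
(The classical prediction exceeds c; the relativistic result does not.)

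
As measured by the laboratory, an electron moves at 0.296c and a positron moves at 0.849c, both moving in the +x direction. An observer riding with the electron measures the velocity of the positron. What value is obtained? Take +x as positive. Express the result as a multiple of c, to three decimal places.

+0.739c

β_A = 0.296, β_B = 0.849.
Transform to A's frame with the inverse velocity-addition law: u' = (u − v)/(1 − uv/c²), taking u = β_B and v = β_A.
u' = (0.849 − 0.296) / (1 − (0.296)(0.849)) = 0.5530/0.7487 = 0.7386.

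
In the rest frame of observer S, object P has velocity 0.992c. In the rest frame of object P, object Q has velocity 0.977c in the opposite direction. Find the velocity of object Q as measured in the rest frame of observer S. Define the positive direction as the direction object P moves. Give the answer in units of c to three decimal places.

With v = 0.992 and u' = -0.977 (in units of c),
u = (u' + v)/(1 + u'v/c²):
u = (-0.977 + 0.992) / (1 + (-0.977)·0.992) = 0.0150/0.0308 = 0.4868
(Galilean addition would give +0.015c.)

+0.487c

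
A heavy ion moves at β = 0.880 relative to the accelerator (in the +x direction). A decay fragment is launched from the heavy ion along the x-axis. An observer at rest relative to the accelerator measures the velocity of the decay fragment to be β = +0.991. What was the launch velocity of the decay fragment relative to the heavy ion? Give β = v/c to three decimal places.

Invert the composition law: u' = (u − v)/(1 − uv/c²).
u' = (0.991 − 0.880) / (1 − (0.991)(0.880)) = 0.1110/0.1279 = 0.8677.

β = +0.868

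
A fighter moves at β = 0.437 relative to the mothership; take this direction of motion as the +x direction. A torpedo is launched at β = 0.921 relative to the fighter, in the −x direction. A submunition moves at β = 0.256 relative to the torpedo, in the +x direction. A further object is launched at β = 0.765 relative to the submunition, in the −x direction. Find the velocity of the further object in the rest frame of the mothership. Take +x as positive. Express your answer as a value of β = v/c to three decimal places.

Apply u = (u' + v)/(1 + u'v/c²) successively, working outward toward the mothership.
Start: velocity of the fighter relative to the mothership = 0.4370c.
Compose with the torpedo (u' = -0.921 in the fighter frame): u_1 = (-0.921 + 0.437) / (1 + (-0.921)·0.437) = -0.4840/0.5975 = -0.8100.
Compose with the submunition (u' = 0.256 in the torpedo frame): u_2 = (0.256 + (-0.810)) / (1 + 0.256·(-0.810)) = -0.5540/0.7926 = -0.6989.
Compose with the further object (u' = -0.765 in the submunition frame): u_3 = (-0.765 + (-0.699)) / (1 + (-0.765)·(-0.699)) = -1.4639/1.5347 = -0.9539.

β = -0.954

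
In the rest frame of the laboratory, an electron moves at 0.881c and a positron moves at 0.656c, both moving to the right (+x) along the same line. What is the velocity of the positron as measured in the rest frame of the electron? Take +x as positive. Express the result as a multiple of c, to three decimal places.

-0.533c

β_A = 0.881, β_B = 0.656.
Transform to A's frame with the inverse velocity-addition law: u' = (u − v)/(1 − uv/c²), taking u = β_B and v = β_A.
u' = (0.656 − 0.881) / (1 − (0.881)(0.656)) = -0.2250/0.4221 = -0.5331.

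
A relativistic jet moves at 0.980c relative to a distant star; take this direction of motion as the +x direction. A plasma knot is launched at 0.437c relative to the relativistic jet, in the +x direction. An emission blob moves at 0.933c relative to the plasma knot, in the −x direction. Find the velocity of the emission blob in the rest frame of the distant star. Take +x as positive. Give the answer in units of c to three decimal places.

+0.795c

Apply u = (u' + v)/(1 + u'v/c²) successively, working outward toward the distant star.
Start: velocity of the relativistic jet relative to the distant star = 0.9800c.
Compose with the plasma knot (u' = 0.437 in the relativistic jet frame): u_1 = (0.437 + 0.980) / (1 + 0.437·0.980) = 1.4170/1.4283 = 0.9921.
Compose with the emission blob (u' = -0.933 in the plasma knot frame): u_2 = (-0.933 + 0.992) / (1 + (-0.933)·0.992) = 0.0591/0.0744 = 0.7950.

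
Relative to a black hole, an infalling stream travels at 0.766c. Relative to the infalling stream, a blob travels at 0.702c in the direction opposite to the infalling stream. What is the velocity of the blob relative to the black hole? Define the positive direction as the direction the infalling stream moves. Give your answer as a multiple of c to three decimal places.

+0.138c

With v = 0.766 and u' = -0.702 (in units of c),
u = (u' + v)/(1 + u'v/c²):
u = (-0.702 + 0.766) / (1 + (-0.702)·0.766) = 0.0640/0.4623 = 0.1384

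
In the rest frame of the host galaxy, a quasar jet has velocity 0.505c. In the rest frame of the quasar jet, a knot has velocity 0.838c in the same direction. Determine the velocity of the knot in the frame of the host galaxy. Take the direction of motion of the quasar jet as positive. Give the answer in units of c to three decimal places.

With v = 0.505 and u' = 0.838 (in units of c),
u = (u' + v)/(1 + u'v/c²):
u = (0.838 + 0.505) / (1 + 0.838·0.505) = 1.3430/1.4232 = 0.9437
(Galilean addition would give +1.343c, exceeding c.)

0.944c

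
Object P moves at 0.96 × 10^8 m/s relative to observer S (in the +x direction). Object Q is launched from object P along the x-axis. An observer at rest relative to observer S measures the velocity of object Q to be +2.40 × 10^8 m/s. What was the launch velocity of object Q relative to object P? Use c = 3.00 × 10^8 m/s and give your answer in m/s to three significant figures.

+1.94 × 10^8 m/s

v = 0.320c, u = 0.800c.
Invert the composition law: u' = (u − v)/(1 − uv/c²).
u' = (0.800 − 0.320) / (1 − (0.800)(0.320)) = 0.4800/0.7440 = 0.6452.
u' = 0.6452 × 3.00 × 10^8 m/s.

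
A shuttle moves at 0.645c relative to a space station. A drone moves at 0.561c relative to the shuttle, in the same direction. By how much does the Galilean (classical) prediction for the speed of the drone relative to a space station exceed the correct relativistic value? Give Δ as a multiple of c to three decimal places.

Δ = 0.320c

Galilean: u_cl = 0.561 + 0.645 = 1.2060.
Relativistic: u_rel = (0.561 + 0.645) / (1 + 0.561·0.645) = 1.2060/1.3618 = 0.8856.
Δ = 1.2060 − 0.8856 = 0.3204.
(The classical prediction exceeds c; the relativistic result does not.)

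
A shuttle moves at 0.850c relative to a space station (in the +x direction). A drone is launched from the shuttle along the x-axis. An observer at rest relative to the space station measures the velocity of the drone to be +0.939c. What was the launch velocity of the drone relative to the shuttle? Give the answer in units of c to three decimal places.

+0.441c

Invert the composition law: u' = (u − v)/(1 − uv/c²).
u' = (0.939 − 0.850) / (1 − (0.939)(0.850)) = 0.0890/0.2019 = 0.4409.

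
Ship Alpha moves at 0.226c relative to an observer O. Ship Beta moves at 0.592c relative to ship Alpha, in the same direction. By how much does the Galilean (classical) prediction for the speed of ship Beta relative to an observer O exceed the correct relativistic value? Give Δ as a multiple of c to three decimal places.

Galilean: u_cl = 0.592 + 0.226 = 0.8180.
Relativistic: u_rel = (0.592 + 0.226) / (1 + 0.592·0.226) = 0.8180/1.1338 = 0.7215.
Δ = 0.8180 − 0.7215 = 0.0965.

Δ = 0.097c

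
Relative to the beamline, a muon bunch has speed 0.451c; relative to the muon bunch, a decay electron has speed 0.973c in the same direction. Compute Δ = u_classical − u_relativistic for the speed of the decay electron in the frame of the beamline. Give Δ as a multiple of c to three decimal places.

Δ = 0.434c

Galilean: u_cl = 0.973 + 0.451 = 1.4240.
Relativistic: u_rel = (0.973 + 0.451) / (1 + 0.973·0.451) = 1.4240/1.4388 = 0.9897.
Δ = 1.4240 − 0.9897 = 0.4343.
(The classical prediction exceeds c; the relativistic result does not.)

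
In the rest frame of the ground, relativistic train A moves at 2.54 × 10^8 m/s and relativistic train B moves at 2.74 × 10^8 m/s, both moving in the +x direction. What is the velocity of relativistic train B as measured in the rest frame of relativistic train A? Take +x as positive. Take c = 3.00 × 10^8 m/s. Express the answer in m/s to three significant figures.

β_A = 0.847, β_B = 0.913 (dividing each by c = 3.00 × 10^8 m/s).
Transform to A's frame with the inverse velocity-addition law: u' = (u − v)/(1 − uv/c²), taking u = β_B and v = β_A.
u' = (0.913 − 0.847) / (1 − (0.847)(0.913)) = 0.0667/0.2267 = 0.2941.
u' = 0.2941 × 3.00 × 10^8 m/s.

+8.82 × 10^7 m/s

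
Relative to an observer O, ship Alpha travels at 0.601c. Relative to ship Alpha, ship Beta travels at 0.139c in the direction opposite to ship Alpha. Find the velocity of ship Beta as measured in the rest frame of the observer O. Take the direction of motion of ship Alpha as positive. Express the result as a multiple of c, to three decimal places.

With v = 0.601 and u' = -0.139 (in units of c),
u = (u' + v)/(1 + u'v/c²):
u = (-0.139 + 0.601) / (1 + (-0.139)·0.601) = 0.4620/0.9165 = 0.5041
(Galilean addition would give +0.462c.)

+0.504c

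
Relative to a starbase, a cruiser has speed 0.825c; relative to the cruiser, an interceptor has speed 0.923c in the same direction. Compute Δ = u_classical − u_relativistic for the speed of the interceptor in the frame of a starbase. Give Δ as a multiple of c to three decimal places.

Galilean: u_cl = 0.923 + 0.825 = 1.7480.
Relativistic: u_rel = (0.923 + 0.825) / (1 + 0.923·0.825) = 1.7480/1.7615 = 0.9924.
Δ = 1.7480 − 0.9924 = 0.7556.
(The classical prediction exceeds c; the relativistic result does not.)

Δ = 0.756c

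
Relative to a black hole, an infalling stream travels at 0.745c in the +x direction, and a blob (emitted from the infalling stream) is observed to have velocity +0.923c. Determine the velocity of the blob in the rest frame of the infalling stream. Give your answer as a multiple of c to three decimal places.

Invert the composition law: u' = (u − v)/(1 − uv/c²).
u' = (0.923 − 0.745) / (1 − (0.923)(0.745)) = 0.1780/0.3124 = 0.5698.

+0.570c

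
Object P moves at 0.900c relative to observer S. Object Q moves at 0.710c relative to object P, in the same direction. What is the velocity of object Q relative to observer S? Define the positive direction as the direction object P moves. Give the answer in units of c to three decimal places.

With v = 0.900 and u' = 0.710 (in units of c),
u = (u' + v)/(1 + u'v/c²):
u = (0.710 + 0.900) / (1 + 0.710·0.900) = 1.6100/1.6390 = 0.9823

0.982c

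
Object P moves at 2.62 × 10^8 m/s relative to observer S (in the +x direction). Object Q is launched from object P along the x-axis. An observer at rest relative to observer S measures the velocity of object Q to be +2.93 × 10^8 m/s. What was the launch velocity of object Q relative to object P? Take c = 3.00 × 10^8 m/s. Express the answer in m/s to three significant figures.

+2.11 × 10^8 m/s

v = 0.873c, u = 0.977c.
Invert the composition law: u' = (u − v)/(1 − uv/c²).
u' = (0.977 − 0.873) / (1 − (0.977)(0.873)) = 0.1033/0.1470 = 0.7027.
u' = 0.7027 × 3.00 × 10^8 m/s.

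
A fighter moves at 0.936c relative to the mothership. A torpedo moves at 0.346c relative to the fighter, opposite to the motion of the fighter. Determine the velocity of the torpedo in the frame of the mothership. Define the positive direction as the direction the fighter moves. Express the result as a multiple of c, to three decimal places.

+0.873c

With v = 0.936 and u' = -0.346 (in units of c),
u = (u' + v)/(1 + u'v/c²):
u = (-0.346 + 0.936) / (1 + (-0.346)·0.936) = 0.5900/0.6761 = 0.8726
(Galilean addition would give +0.590c.)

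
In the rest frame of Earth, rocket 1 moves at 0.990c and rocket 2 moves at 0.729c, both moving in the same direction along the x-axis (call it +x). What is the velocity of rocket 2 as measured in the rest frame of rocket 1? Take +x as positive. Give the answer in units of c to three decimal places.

-0.938c

β_A = 0.990, β_B = 0.729.
Transform to A's frame with the inverse velocity-addition law: u' = (u − v)/(1 − uv/c²), taking u = β_B and v = β_A.
u' = (0.729 − 0.990) / (1 − (0.990)(0.729)) = -0.2610/0.2783 = -0.9379.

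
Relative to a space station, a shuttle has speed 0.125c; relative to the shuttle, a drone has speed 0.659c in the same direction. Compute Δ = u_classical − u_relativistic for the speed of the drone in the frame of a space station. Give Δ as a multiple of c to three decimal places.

Δ = 0.060c

Galilean: u_cl = 0.659 + 0.125 = 0.7840.
Relativistic: u_rel = (0.659 + 0.125) / (1 + 0.659·0.125) = 0.7840/1.0824 = 0.7243.
Δ = 0.7840 − 0.7243 = 0.0597.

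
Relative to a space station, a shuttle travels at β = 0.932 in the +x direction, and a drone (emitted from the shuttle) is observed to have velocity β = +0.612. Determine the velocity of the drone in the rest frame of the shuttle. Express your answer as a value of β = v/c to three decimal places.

Invert the composition law: u' = (u − v)/(1 − uv/c²).
u' = (0.612 − 0.932) / (1 − (0.612)(0.932)) = -0.3200/0.4296 = -0.7449.

β = -0.745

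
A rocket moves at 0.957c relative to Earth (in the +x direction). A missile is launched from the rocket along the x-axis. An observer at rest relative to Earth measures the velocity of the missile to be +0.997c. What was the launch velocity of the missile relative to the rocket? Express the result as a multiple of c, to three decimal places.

Invert the composition law: u' = (u − v)/(1 − uv/c²).
u' = (0.997 − 0.957) / (1 − (0.997)(0.957)) = 0.0400/0.0459 = 0.8720.

+0.872c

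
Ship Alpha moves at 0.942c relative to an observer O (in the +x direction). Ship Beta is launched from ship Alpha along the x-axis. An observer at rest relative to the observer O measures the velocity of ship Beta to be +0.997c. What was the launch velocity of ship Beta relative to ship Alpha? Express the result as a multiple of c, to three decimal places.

+0.904c

Invert the composition law: u' = (u − v)/(1 − uv/c²).
u' = (0.997 − 0.942) / (1 − (0.997)(0.942)) = 0.0550/0.0608 = 0.9042.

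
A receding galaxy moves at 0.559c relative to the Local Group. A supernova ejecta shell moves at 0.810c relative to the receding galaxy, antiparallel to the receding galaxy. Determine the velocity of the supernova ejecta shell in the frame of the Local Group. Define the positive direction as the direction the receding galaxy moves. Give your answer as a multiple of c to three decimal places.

-0.459c

With v = 0.559 and u' = -0.810 (in units of c),
u = (u' + v)/(1 + u'v/c²):
u = (-0.810 + 0.559) / (1 + (-0.810)·0.559) = -0.2510/0.5472 = -0.4587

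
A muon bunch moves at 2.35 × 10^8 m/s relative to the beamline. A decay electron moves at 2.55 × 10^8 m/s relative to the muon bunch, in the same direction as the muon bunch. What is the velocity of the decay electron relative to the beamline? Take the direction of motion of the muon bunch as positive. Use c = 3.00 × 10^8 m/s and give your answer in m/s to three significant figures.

2.94 × 10^8 m/s

In units of c (dividing by 3.00 × 10^8 m/s): v = 0.783, u' = 0.850.
u = (u' + v)/(1 + u'v/c²):
u = (0.850 + 0.783) / (1 + 0.850·0.783) = 1.6333/1.6658 = 0.9805
Converting back: u = 0.9805 × 3.00 × 10^8 m/s.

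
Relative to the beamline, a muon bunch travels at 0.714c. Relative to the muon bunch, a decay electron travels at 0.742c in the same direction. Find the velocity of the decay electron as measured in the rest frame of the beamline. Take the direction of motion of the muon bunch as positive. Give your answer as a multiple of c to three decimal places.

0.952c

With v = 0.714 and u' = 0.742 (in units of c),
u = (u' + v)/(1 + u'v/c²):
u = (0.742 + 0.714) / (1 + 0.742·0.714) = 1.4560/1.5298 = 0.9518
(Galilean addition would give +1.456c, exceeding c.)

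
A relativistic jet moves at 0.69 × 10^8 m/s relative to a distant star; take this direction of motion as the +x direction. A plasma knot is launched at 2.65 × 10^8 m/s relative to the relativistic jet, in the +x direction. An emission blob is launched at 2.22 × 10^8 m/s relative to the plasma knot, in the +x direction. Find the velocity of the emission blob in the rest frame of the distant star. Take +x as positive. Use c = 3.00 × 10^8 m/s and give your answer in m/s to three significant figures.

Apply u = (u' + v)/(1 + u'v/c²) successively, working outward toward the distant star.
(Dividing each given speed by c = 3.00 × 10^8 m/s to work in units of c.)
Start: velocity of the relativistic jet relative to the distant star = 0.2300c.
Compose with the plasma knot (u' = 0.883 in the relativistic jet frame): u_1 = (0.883 + 0.230) / (1 + 0.883·0.230) = 1.1133/1.2032 = 0.9253.
Compose with the emission blob (u' = 0.740 in the plasma knot frame): u_2 = (0.740 + 0.925) / (1 + 0.740·0.925) = 1.6653/1.6847 = 0.9885.
So u = 0.9885 × 3.00 × 10^8 m/s.

2.97 × 10^8 m/s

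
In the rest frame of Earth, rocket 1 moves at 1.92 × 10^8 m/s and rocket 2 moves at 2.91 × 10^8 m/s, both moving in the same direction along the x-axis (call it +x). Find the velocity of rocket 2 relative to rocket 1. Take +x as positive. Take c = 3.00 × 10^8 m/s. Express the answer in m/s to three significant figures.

+2.61 × 10^8 m/s

β_A = 0.640, β_B = 0.970 (dividing each by c = 3.00 × 10^8 m/s).
Transform to A's frame with the inverse velocity-addition law: u' = (u − v)/(1 − uv/c²), taking u = β_B and v = β_A.
u' = (0.970 − 0.640) / (1 − (0.640)(0.970)) = 0.3300/0.3792 = 0.8703.
u' = 0.8703 × 3.00 × 10^8 m/s.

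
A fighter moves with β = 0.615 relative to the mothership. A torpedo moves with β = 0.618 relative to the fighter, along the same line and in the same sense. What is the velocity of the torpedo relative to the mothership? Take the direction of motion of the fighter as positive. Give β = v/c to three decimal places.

With v = 0.615 and u' = 0.618 (in units of c),
u = (u' + v)/(1 + u'v/c²):
u = (0.618 + 0.615) / (1 + 0.618·0.615) = 1.2330/1.3801 = 0.8934

β = 0.893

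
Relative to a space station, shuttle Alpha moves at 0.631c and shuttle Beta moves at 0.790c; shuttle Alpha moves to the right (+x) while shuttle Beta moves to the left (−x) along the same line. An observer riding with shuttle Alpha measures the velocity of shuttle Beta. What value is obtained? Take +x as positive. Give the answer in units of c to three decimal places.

-0.948c

β_A = 0.631, β_B = -0.790.
Transform to A's frame with the inverse velocity-addition law: u' = (u − v)/(1 − uv/c²), taking u = β_B and v = β_A.
u' = (-0.790 − 0.631) / (1 − (0.631)(-0.790)) = -1.4210/1.4985 = -0.9483.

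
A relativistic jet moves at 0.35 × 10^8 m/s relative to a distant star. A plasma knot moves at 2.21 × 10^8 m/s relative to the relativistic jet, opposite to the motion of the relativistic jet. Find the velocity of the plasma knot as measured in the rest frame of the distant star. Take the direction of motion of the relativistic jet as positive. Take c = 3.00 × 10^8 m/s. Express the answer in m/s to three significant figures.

-2.03 × 10^8 m/s

In units of c (dividing by 3.00 × 10^8 m/s): v = 0.117, u' = -0.737.
u = (u' + v)/(1 + u'v/c²):
u = (-0.737 + 0.117) / (1 + (-0.737)·0.117) = -0.6200/0.9141 = -0.6783
Converting back: u = -0.6783 × 3.00 × 10^8 m/s.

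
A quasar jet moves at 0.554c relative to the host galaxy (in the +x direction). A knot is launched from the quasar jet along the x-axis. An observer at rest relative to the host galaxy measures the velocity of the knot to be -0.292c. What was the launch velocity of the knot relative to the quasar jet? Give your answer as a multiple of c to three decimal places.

Invert the composition law: u' = (u − v)/(1 − uv/c²).
u' = (-0.292 − 0.554) / (1 − (-0.292)(0.554)) = -0.8460/1.1618 = -0.7282.

-0.728c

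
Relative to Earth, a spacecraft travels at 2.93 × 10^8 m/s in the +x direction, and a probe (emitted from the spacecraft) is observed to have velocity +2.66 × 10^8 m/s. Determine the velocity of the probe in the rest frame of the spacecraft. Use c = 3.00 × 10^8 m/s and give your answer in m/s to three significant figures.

-2.01 × 10^8 m/s

v = 0.977c, u = 0.887c.
Invert the composition law: u' = (u − v)/(1 − uv/c²).
u' = (0.887 − 0.977) / (1 − (0.887)(0.977)) = -0.0900/0.1340 = -0.6715.
u' = -0.6715 × 3.00 × 10^8 m/s.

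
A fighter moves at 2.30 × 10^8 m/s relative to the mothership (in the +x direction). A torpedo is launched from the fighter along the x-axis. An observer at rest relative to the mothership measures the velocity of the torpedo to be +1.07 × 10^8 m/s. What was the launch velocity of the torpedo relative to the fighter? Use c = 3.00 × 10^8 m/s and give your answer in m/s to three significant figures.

v = 0.767c, u = 0.357c.
Invert the composition law: u' = (u − v)/(1 − uv/c²).
u' = (0.357 − 0.767) / (1 − (0.357)(0.767)) = -0.4100/0.7266 = -0.5643.
u' = -0.5643 × 3.00 × 10^8 m/s.

-1.69 × 10^8 m/s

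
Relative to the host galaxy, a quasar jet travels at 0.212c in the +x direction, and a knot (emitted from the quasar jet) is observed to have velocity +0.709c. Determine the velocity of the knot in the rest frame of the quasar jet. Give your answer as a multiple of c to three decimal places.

+0.585c

Invert the composition law: u' = (u − v)/(1 − uv/c²).
u' = (0.709 − 0.212) / (1 − (0.709)(0.212)) = 0.4970/0.8497 = 0.5849.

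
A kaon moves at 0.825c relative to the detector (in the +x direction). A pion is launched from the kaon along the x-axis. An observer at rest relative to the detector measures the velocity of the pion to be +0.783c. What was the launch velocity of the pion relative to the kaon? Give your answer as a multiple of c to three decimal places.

-0.119c

Invert the composition law: u' = (u − v)/(1 − uv/c²).
u' = (0.783 − 0.825) / (1 − (0.783)(0.825)) = -0.0420/0.3540 = -0.1186.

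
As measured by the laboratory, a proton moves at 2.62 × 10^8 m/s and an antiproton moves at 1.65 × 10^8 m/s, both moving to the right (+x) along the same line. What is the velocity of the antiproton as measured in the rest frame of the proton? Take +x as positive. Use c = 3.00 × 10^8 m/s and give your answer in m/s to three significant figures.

β_A = 0.873, β_B = 0.550 (dividing each by c = 3.00 × 10^8 m/s).
Transform to A's frame with the inverse velocity-addition law: u' = (u − v)/(1 − uv/c²), taking u = β_B and v = β_A.
u' = (0.550 − 0.873) / (1 − (0.873)(0.550)) = -0.3233/0.5197 = -0.6222.
u' = -0.6222 × 3.00 × 10^8 m/s.

-1.87 × 10^8 m/s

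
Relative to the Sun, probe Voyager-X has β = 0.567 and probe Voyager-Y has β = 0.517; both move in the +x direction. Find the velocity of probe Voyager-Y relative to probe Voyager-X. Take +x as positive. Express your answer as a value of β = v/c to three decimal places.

β = -0.071

β_A = 0.567, β_B = 0.517.
Transform to A's frame with the inverse velocity-addition law: u' = (u − v)/(1 − uv/c²), taking u = β_B and v = β_A.
u' = (0.517 − 0.567) / (1 − (0.567)(0.517)) = -0.0500/0.7069 = -0.0707.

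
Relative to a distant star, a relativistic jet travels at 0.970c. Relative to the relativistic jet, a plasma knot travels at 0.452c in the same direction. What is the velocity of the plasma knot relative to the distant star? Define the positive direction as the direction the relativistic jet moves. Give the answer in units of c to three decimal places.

With v = 0.970 and u' = 0.452 (in units of c),
u = (u' + v)/(1 + u'v/c²):
u = (0.452 + 0.970) / (1 + 0.452·0.970) = 1.4220/1.4384 = 0.9886
(Galilean addition would give +1.422c, exceeding c.)

0.989c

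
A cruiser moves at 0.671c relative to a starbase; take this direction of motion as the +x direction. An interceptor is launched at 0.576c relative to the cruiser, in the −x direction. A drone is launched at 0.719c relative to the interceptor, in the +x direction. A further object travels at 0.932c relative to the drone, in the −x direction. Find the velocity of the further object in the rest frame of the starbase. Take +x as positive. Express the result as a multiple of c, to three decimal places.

-0.545c

Apply u = (u' + v)/(1 + u'v/c²) successively, working outward toward the starbase.
Start: velocity of the cruiser relative to the starbase = 0.6710c.
Compose with the interceptor (u' = -0.576 in the cruiser frame): u_1 = (-0.576 + 0.671) / (1 + (-0.576)·0.671) = 0.0950/0.6135 = 0.1548.
Compose with the drone (u' = 0.719 in the interceptor frame): u_2 = (0.719 + 0.155) / (1 + 0.719·0.155) = 0.8738/1.1113 = 0.7863.
Compose with the further object (u' = -0.932 in the drone frame): u_3 = (-0.932 + 0.786) / (1 + (-0.932)·0.786) = -0.1457/0.2672 = -0.5453.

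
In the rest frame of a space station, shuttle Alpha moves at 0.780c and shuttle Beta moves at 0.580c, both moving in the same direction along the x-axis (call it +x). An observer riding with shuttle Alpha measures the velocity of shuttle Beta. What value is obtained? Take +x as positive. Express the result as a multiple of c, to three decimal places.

β_A = 0.780, β_B = 0.580.
Transform to A's frame with the inverse velocity-addition law: u' = (u − v)/(1 − uv/c²), taking u = β_B and v = β_A.
u' = (0.580 − 0.780) / (1 − (0.780)(0.580)) = -0.2000/0.5476 = -0.3652.

-0.365c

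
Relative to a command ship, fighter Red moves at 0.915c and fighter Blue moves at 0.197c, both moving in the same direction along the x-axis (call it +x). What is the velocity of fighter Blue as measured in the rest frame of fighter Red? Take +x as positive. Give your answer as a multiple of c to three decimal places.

-0.876c

β_A = 0.915, β_B = 0.197.
Transform to A's frame with the inverse velocity-addition law: u' = (u − v)/(1 − uv/c²), taking u = β_B and v = β_A.
u' = (0.197 − 0.915) / (1 − (0.915)(0.197)) = -0.7180/0.8197 = -0.8759.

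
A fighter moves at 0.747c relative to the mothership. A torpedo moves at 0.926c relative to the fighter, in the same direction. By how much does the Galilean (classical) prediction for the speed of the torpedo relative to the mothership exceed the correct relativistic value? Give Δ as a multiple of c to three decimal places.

Δ = 0.684c

Galilean: u_cl = 0.926 + 0.747 = 1.6730.
Relativistic: u_rel = (0.926 + 0.747) / (1 + 0.926·0.747) = 1.6730/1.6917 = 0.9889.
Δ = 1.6730 − 0.9889 = 0.6841.
(The classical prediction exceeds c; the relativistic result does not.)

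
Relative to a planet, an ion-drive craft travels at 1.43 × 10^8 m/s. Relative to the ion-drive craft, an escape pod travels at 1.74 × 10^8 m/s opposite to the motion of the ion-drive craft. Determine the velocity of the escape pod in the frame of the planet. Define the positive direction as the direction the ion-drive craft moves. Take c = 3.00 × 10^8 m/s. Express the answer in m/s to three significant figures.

-4.28 × 10^7 m/s

In units of c (dividing by 3.00 × 10^8 m/s): v = 0.477, u' = -0.580.
u = (u' + v)/(1 + u'v/c²):
u = (-0.580 + 0.477) / (1 + (-0.580)·0.477) = -0.1033/0.7235 = -0.1428
Converting back: u = -0.1428 × 3.00 × 10^8 m/s.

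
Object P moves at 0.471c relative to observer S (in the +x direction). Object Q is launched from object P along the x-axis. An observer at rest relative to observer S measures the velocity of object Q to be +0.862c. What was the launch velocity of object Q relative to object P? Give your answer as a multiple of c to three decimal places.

Invert the composition law: u' = (u − v)/(1 − uv/c²).
u' = (0.862 − 0.471) / (1 − (0.862)(0.471)) = 0.3910/0.5940 = 0.6583.

+0.658c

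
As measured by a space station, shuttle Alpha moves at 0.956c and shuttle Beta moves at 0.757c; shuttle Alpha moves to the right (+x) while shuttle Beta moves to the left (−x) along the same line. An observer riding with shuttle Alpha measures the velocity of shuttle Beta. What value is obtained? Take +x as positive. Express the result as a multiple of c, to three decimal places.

-0.994c

β_A = 0.956, β_B = -0.757.
Transform to A's frame with the inverse velocity-addition law: u' = (u − v)/(1 − uv/c²), taking u = β_B and v = β_A.
u' = (-0.757 − 0.956) / (1 − (0.956)(-0.757)) = -1.7130/1.7237 = -0.9938.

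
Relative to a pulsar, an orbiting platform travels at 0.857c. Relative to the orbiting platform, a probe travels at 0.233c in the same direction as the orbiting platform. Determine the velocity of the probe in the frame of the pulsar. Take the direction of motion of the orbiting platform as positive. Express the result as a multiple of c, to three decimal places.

With v = 0.857 and u' = 0.233 (in units of c),
u = (u' + v)/(1 + u'v/c²):
u = (0.233 + 0.857) / (1 + 0.233·0.857) = 1.0900/1.1997 = 0.9086
(Galilean addition would give +1.090c, exceeding c.)

0.909c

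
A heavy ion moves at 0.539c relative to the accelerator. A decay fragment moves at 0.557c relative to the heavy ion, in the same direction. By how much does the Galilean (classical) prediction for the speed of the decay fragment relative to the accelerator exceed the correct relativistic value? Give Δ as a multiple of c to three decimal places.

Δ = 0.253c

Galilean: u_cl = 0.557 + 0.539 = 1.0960.
Relativistic: u_rel = (0.557 + 0.539) / (1 + 0.557·0.539) = 1.0960/1.3002 = 0.8429.
Δ = 1.0960 − 0.8429 = 0.2531.
(The classical prediction exceeds c; the relativistic result does not.)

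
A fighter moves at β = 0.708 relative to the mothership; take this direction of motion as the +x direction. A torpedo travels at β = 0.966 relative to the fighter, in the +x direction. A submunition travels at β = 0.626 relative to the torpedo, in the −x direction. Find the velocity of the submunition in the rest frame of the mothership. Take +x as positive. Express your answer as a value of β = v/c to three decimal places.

β = +0.975

Apply u = (u' + v)/(1 + u'v/c²) successively, working outward toward the mothership.
Start: velocity of the fighter relative to the mothership = 0.7080c.
Compose with the torpedo (u' = 0.966 in the fighter frame): u_1 = (0.966 + 0.708) / (1 + 0.966·0.708) = 1.6740/1.6839 = 0.9941.
Compose with the submunition (u' = -0.626 in the torpedo frame): u_2 = (-0.626 + 0.994) / (1 + (-0.626)·0.994) = 0.3681/0.3777 = 0.9746.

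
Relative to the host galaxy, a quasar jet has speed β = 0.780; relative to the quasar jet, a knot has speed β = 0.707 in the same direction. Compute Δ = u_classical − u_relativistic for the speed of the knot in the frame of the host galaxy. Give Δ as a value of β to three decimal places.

Δ = 0.529

Galilean: u_cl = 0.707 + 0.780 = 1.4870.
Relativistic: u_rel = (0.707 + 0.780) / (1 + 0.707·0.780) = 1.4870/1.5515 = 0.9585.
Δ = 1.4870 − 0.9585 = 0.5285.
(The classical prediction exceeds c; the relativistic result does not.)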